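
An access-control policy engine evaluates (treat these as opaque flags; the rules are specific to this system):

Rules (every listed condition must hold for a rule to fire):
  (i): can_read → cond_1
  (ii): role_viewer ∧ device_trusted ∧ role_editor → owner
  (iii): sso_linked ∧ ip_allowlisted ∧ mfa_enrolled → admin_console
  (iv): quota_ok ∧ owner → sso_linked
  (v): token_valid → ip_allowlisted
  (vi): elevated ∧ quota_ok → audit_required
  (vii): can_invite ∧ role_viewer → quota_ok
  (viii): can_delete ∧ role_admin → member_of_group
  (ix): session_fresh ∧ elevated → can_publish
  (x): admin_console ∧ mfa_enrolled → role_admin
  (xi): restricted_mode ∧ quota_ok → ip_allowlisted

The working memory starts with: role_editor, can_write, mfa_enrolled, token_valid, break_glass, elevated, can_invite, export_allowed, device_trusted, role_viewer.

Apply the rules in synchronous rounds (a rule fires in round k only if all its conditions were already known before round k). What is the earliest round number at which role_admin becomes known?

Round 1 fires (ii), (v), (vii), giving owner, ip_allowlisted, quota_ok.
Round 2 fires (iv), (vi), giving sso_linked, audit_required.
Round 3 fires (iii), giving admin_console.
Round 4 fires (x), giving role_admin.
role_admin first appears in round 4.

4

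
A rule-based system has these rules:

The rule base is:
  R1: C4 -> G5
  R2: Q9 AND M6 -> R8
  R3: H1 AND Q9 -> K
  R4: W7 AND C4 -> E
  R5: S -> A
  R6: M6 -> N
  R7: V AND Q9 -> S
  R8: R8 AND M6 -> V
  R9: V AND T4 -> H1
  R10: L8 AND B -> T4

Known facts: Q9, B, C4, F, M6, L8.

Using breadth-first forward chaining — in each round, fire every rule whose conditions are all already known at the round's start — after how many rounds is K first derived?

4

Round 1: R1 [C4 -> G5]; R2 [Q9 AND M6 -> R8]; R6 [M6 -> N]; R10 [L8 AND B -> T4]. Adds G5, R8, N, T4.
Round 2: R8 [R8 AND M6 -> V]. Adds V.
Round 3: R7 [V AND Q9 -> S]; R9 [V AND T4 -> H1]. Adds S, H1.
Round 4: R3 [H1 AND Q9 -> K]; R5 [S -> A]. Adds K, A.
K first appears in round 4.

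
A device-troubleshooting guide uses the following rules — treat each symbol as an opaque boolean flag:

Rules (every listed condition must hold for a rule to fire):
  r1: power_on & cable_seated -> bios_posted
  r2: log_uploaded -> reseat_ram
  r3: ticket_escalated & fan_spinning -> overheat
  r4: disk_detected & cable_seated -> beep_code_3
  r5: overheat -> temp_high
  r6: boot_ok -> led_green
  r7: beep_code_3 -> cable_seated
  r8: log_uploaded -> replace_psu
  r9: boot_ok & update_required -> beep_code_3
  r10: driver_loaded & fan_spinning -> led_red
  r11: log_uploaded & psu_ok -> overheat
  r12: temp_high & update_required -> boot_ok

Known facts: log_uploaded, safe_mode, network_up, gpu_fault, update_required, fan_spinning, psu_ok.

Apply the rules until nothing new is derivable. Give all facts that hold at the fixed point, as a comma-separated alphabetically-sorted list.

beep_code_3, boot_ok, cable_seated, fan_spinning, gpu_fault, led_green, log_uploaded, network_up, overheat, psu_ok, replace_psu, reseat_ram, safe_mode, temp_high, update_required

Round 1 — r2, r8, r11, derive reseat_ram, replace_psu, overheat.
Round 2 — r5, derive temp_high.
Round 3 — r12, derive boot_ok.
Round 4 — r6, r9, derive led_green, beep_code_3.
Round 5 — r7, derive cable_seated.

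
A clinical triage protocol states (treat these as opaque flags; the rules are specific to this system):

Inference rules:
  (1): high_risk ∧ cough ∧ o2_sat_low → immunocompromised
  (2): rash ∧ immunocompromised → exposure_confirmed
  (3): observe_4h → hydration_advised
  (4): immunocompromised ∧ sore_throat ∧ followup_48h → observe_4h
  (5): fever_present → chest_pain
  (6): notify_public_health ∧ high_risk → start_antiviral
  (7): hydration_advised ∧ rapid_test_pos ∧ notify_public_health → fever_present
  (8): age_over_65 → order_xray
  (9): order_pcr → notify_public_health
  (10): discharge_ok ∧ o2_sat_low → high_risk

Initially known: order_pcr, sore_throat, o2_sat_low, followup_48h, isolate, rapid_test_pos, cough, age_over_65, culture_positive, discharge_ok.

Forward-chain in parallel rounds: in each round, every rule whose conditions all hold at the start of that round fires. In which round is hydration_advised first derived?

[1] (8) [age_over_65 → order_xray]; (9) [order_pcr → notify_public_health]; (10) [discharge_ok ∧ o2_sat_low → high_risk]. ⇒ new: order_xray, notify_public_health, high_risk.
[2] (1) [high_risk ∧ cough ∧ o2_sat_low → immunocompromised]; (6) [notify_public_health ∧ high_risk → start_antiviral]. ⇒ new: immunocompromised, start_antiviral.
[3] (4) [immunocompromised ∧ sore_throat ∧ followup_48h → observe_4h]. ⇒ new: observe_4h.
[4] (3) [observe_4h → hydration_advised]. ⇒ new: hydration_advised.
hydration_advised first appears in round 4.

4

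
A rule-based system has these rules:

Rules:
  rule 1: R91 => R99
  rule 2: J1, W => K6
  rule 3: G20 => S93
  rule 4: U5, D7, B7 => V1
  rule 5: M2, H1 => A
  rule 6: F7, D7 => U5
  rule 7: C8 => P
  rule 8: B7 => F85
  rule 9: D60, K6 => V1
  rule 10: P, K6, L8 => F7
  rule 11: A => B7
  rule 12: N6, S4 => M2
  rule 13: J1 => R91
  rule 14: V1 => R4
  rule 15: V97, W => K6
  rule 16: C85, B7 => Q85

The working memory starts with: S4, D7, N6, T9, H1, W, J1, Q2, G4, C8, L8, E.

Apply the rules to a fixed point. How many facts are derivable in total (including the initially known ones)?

24

Round 1: rule 2 [J1, W => K6]; rule 7 [C8 => P]; rule 12 [N6, S4 => M2]; rule 13 [J1 => R91]. Adds K6, P, M2, R91.
Round 2: rule 1 [R91 => R99]; rule 5 [M2, H1 => A]; rule 10 [P, K6, L8 => F7]. Adds R99, A, F7.
Round 3: rule 6 [F7, D7 => U5]; rule 11 [A => B7]. Adds U5, B7.
Round 4: rule 4 [U5, D7, B7 => V1]; rule 8 [B7 => F85]. Adds V1, F85.
Round 5: rule 14 [V1 => R4]. Adds R4.
Closure: {A, B7, C8, D7, E, F7, F85, G4, H1, J1, K6, L8, M2, N6, P, Q2, R4, R91, R99, S4, T9, U5, V1, W} — 24 facts.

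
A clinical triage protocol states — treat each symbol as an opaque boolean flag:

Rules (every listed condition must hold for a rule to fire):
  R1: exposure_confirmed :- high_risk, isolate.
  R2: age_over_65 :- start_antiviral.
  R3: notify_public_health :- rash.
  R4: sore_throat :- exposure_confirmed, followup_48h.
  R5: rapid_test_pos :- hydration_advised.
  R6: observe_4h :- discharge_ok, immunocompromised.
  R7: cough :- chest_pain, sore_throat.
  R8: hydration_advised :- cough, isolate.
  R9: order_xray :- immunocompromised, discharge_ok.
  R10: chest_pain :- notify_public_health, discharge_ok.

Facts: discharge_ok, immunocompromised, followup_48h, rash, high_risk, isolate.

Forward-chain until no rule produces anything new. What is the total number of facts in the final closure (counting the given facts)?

15

Round 1: R1 [exposure_confirmed :- high_risk, isolate.]; R3 [notify_public_health :- rash.]; R6 [observe_4h :- discharge_ok, immunocompromised.]; R9 [order_xray :- immunocompromised, discharge_ok.]. Adds exposure_confirmed, notify_public_health, observe_4h, order_xray.
Round 2: R4 [sore_throat :- exposure_confirmed, followup_48h.]; R10 [chest_pain :- notify_public_health, discharge_ok.]. Adds sore_throat, chest_pain.
Round 3: R7 [cough :- chest_pain, sore_throat.]. Adds cough.
Round 4: R8 [hydration_advised :- cough, isolate.]. Adds hydration_advised.
Round 5: R5 [rapid_test_pos :- hydration_advised.]. Adds rapid_test_pos.
Closure: {chest_pain, cough, discharge_ok, exposure_confirmed, followup_48h, high_risk, hydration_advised, immunocompromised, isolate, notify_public_health, observe_4h, order_xray, rapid_test_pos, rash, sore_throat} — 15 facts.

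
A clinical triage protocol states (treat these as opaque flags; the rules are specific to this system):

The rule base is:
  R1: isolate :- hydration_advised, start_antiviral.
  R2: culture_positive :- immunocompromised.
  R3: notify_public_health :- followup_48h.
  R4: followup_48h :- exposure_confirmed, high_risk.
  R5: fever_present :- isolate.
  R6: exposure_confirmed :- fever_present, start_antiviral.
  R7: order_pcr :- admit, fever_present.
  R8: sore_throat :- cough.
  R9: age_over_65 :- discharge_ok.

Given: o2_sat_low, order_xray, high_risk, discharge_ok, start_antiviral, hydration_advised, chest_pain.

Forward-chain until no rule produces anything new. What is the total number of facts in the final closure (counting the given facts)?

13

[1] R1 [isolate :- hydration_advised, start_antiviral.]; R9 [age_over_65 :- discharge_ok.]. ⇒ new: isolate, age_over_65.
[2] R5 [fever_present :- isolate.]. ⇒ new: fever_present.
[3] R6 [exposure_confirmed :- fever_present, start_antiviral.]. ⇒ new: exposure_confirmed.
[4] R4 [followup_48h :- exposure_confirmed, high_risk.]. ⇒ new: followup_48h.
[5] R3 [notify_public_health :- followup_48h.]. ⇒ new: notify_public_health.
Closure: {age_over_65, chest_pain, discharge_ok, exposure_confirmed, fever_present, followup_48h, high_risk, hydration_advised, isolate, notify_public_health, o2_sat_low, order_xray, start_antiviral} — 13 facts.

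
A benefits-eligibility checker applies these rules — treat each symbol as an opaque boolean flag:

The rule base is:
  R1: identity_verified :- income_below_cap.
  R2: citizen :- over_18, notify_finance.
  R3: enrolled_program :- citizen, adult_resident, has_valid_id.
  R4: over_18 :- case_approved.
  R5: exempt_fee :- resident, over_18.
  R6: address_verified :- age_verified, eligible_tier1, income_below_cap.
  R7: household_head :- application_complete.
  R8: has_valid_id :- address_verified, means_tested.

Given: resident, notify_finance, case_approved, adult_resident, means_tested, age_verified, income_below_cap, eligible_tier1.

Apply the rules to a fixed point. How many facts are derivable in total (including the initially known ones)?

Round 1 fires R1, R4, R6, giving identity_verified, over_18, address_verified.
Round 2 fires R2, R5, R8, giving citizen, exempt_fee, has_valid_id.
Round 3 fires R3, giving enrolled_program.
Closure: {address_verified, adult_resident, age_verified, case_approved, citizen, eligible_tier1, enrolled_program, exempt_fee, has_valid_id, identity_verified, income_below_cap, means_tested, notify_finance, over_18, resident} — 15 facts.

15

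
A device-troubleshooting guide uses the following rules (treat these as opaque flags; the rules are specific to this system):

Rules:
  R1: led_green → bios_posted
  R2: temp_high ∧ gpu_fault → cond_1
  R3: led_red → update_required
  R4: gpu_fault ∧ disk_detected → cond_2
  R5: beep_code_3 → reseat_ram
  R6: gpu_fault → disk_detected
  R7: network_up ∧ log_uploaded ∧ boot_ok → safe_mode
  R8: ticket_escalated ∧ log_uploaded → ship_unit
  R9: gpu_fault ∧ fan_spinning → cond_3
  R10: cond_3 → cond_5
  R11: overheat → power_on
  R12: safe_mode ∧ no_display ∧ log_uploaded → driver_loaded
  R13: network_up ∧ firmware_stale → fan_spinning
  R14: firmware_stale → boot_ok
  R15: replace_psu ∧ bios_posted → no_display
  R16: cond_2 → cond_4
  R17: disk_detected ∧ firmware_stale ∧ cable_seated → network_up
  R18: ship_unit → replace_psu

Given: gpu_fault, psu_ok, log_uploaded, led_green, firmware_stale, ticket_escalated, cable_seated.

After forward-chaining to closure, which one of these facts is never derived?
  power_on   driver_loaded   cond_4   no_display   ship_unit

[1] R1 [led_green → bios_posted]; R6 [gpu_fault → disk_detected]; R8 [ticket_escalated ∧ log_uploaded → ship_unit]; R14 [firmware_stale → boot_ok]. ⇒ new: bios_posted, disk_detected, ship_unit, boot_ok.
[2] R4 [gpu_fault ∧ disk_detected → cond_2]; R17 [disk_detected ∧ firmware_stale ∧ cable_seated → network_up]; R18 [ship_unit → replace_psu]. ⇒ new: cond_2, network_up, replace_psu.
[3] R7 [network_up ∧ log_uploaded ∧ boot_ok → safe_mode]; R13 [network_up ∧ firmware_stale → fan_spinning]; R15 [replace_psu ∧ bios_posted → no_display]; R16 [cond_2 → cond_4]. ⇒ new: safe_mode, fan_spinning, no_display, cond_4.
[4] R9 [gpu_fault ∧ fan_spinning → cond_3]; R12 [safe_mode ∧ no_display ∧ log_uploaded → driver_loaded]. ⇒ new: cond_3, driver_loaded.
[5] R10 [cond_3 → cond_5]. ⇒ new: cond_5.
Derived: cond_4 (round 3), driver_loaded (round 4), no_display (round 3), ship_unit (round 1). power_on never appears in any round.

power_on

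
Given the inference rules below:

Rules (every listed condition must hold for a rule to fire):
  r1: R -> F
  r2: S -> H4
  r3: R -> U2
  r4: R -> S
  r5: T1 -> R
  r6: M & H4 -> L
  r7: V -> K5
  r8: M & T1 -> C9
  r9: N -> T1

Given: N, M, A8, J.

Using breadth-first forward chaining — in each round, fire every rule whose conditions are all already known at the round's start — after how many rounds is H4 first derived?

Round 1: r9 [N -> T1]. Adds T1.
Round 2: r5 [T1 -> R]; r8 [M & T1 -> C9]. Adds R, C9.
Round 3: r1 [R -> F]; r3 [R -> U2]; r4 [R -> S]. Adds F, U2, S.
Round 4: r2 [S -> H4]. Adds H4.
H4 first appears in round 4.

4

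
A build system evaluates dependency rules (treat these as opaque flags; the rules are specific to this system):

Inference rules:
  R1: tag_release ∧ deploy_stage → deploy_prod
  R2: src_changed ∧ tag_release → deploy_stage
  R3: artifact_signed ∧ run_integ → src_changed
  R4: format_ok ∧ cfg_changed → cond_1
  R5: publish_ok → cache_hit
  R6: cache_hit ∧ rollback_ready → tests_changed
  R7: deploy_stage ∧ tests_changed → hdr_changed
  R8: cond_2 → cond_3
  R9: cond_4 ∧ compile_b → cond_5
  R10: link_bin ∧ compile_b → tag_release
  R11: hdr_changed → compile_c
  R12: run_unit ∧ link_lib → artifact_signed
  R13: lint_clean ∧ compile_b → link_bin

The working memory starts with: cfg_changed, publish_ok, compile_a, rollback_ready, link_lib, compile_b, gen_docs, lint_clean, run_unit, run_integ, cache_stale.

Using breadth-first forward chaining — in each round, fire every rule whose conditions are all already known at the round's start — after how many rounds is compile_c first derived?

Round 1 — R5, R12, R13, derive cache_hit, artifact_signed, link_bin.
Round 2 — R3, R6, R10, derive src_changed, tests_changed, tag_release.
Round 3 — R2, derive deploy_stage.
Round 4 — R1, R7, derive deploy_prod, hdr_changed.
Round 5 — R11, derive compile_c.
compile_c first appears in round 5.

5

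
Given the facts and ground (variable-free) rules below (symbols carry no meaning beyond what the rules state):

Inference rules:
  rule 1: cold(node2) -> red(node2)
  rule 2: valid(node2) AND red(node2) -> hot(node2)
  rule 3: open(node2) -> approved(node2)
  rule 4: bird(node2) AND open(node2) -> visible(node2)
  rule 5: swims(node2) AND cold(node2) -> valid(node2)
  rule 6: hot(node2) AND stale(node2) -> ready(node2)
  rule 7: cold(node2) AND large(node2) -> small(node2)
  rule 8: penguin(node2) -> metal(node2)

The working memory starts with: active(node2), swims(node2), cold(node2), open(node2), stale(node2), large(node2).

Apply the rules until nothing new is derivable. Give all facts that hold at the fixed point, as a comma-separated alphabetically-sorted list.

Round 1: rule 1 [cold(node2) -> red(node2)]; rule 3 [open(node2) -> approved(node2)]; rule 5 [swims(node2) AND cold(node2) -> valid(node2)]; rule 7 [cold(node2) AND large(node2) -> small(node2)]. New: red(node2), approved(node2), valid(node2), small(node2).
Round 2: rule 2 [valid(node2) AND red(node2) -> hot(node2)]. New: hot(node2).
Round 3: rule 6 [hot(node2) AND stale(node2) -> ready(node2)]. New: ready(node2).

active(node2), approved(node2), cold(node2), hot(node2), large(node2), open(node2), ready(node2), red(node2), small(node2), stale(node2), swims(node2), valid(node2)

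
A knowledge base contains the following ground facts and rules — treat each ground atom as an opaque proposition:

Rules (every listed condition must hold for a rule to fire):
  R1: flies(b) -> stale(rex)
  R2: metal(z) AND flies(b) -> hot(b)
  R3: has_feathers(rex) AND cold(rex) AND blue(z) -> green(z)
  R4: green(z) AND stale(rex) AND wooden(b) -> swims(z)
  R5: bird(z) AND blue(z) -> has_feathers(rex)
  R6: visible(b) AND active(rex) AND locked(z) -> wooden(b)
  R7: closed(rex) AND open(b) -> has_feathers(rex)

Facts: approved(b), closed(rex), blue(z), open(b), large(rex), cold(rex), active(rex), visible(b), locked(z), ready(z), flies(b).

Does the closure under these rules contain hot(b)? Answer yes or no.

Round 1: R1 [flies(b) -> stale(rex)]; R6 [visible(b) AND active(rex) AND locked(z) -> wooden(b)]; R7 [closed(rex) AND open(b) -> has_feathers(rex)]. Adds stale(rex), wooden(b), has_feathers(rex).
Round 2: R3 [has_feathers(rex) AND cold(rex) AND blue(z) -> green(z)]. Adds green(z).
Round 3: R4 [green(z) AND stale(rex) AND wooden(b) -> swims(z)]. Adds swims(z).
Fixed point reached. hot(b) is concluded only by R2; R2 needs metal(z) (never derived).

no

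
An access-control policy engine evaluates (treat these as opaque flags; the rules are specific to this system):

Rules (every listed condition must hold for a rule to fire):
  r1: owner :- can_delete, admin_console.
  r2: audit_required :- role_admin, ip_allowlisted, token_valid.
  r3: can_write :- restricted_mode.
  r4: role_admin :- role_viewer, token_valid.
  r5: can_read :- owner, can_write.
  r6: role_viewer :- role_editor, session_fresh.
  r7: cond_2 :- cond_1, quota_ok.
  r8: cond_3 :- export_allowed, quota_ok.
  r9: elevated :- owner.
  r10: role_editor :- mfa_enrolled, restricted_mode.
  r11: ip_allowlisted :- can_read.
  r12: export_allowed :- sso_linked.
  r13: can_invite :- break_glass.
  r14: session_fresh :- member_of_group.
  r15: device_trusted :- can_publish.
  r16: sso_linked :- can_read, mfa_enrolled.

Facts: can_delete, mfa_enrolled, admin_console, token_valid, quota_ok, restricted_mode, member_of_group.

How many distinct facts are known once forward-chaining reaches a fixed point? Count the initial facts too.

20

Round 1: r1 [owner :- can_delete, admin_console.]; r3 [can_write :- restricted_mode.]; r10 [role_editor :- mfa_enrolled, restricted_mode.]; r14 [session_fresh :- member_of_group.]. Adds owner, can_write, role_editor, session_fresh.
Round 2: r5 [can_read :- owner, can_write.]; r6 [role_viewer :- role_editor, session_fresh.]; r9 [elevated :- owner.]. Adds can_read, role_viewer, elevated.
Round 3: r4 [role_admin :- role_viewer, token_valid.]; r11 [ip_allowlisted :- can_read.]; r16 [sso_linked :- can_read, mfa_enrolled.]. Adds role_admin, ip_allowlisted, sso_linked.
Round 4: r2 [audit_required :- role_admin, ip_allowlisted, token_valid.]; r12 [export_allowed :- sso_linked.]. Adds audit_required, export_allowed.
Round 5: r8 [cond_3 :- export_allowed, quota_ok.]. Adds cond_3.
Closure: {admin_console, audit_required, can_delete, can_read, can_write, cond_3, elevated, export_allowed, ip_allowlisted, member_of_group, mfa_enrolled, owner, quota_ok, restricted_mode, role_admin, role_editor, role_viewer, session_fresh, sso_linked, token_valid} — 20 facts.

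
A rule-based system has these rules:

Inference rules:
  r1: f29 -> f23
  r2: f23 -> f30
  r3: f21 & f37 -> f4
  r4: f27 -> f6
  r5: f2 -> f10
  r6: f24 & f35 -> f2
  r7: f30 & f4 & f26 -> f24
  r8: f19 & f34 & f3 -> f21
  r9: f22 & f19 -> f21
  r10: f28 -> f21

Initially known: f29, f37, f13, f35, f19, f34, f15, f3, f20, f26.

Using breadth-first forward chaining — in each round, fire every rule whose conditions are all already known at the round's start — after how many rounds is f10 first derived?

5

Round 1: r1 [f29 -> f23]; r8 [f19 & f34 & f3 -> f21]. New: f23, f21.
Round 2: r2 [f23 -> f30]; r3 [f21 & f37 -> f4]. New: f30, f4.
Round 3: r7 [f30 & f4 & f26 -> f24]. New: f24.
Round 4: r6 [f24 & f35 -> f2]. New: f2.
Round 5: r5 [f2 -> f10]. New: f10.
f10 first appears in round 5.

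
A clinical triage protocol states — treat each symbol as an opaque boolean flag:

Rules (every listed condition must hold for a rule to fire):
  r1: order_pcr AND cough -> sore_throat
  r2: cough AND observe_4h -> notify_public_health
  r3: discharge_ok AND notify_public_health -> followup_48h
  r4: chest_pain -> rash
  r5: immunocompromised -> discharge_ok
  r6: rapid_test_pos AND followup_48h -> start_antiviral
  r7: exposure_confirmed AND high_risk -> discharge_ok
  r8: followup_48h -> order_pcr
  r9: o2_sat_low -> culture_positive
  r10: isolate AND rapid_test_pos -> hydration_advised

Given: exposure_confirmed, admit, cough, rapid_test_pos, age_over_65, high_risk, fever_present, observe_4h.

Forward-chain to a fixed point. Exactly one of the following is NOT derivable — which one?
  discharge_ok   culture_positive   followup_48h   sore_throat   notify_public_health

culture_positive

[1] r2 [cough AND observe_4h -> notify_public_health]; r7 [exposure_confirmed AND high_risk -> discharge_ok]. ⇒ new: notify_public_health, discharge_ok.
[2] r3 [discharge_ok AND notify_public_health -> followup_48h]. ⇒ new: followup_48h.
[3] r6 [rapid_test_pos AND followup_48h -> start_antiviral]; r8 [followup_48h -> order_pcr]. ⇒ new: start_antiviral, order_pcr.
[4] r1 [order_pcr AND cough -> sore_throat]. ⇒ new: sore_throat.
Derived: discharge_ok (round 1), notify_public_health (round 1), followup_48h (round 2), sore_throat (round 4). culture_positive never appears in any round.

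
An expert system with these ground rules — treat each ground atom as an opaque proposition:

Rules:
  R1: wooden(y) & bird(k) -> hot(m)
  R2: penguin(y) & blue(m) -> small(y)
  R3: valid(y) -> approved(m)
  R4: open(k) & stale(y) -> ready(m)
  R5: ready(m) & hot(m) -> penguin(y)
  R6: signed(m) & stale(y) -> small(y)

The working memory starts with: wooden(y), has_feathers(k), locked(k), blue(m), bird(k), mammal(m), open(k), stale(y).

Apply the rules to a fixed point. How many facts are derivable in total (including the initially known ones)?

12

[1] R1 [wooden(y) & bird(k) -> hot(m)]; R4 [open(k) & stale(y) -> ready(m)]. ⇒ new: hot(m), ready(m).
[2] R5 [ready(m) & hot(m) -> penguin(y)]. ⇒ new: penguin(y).
[3] R2 [penguin(y) & blue(m) -> small(y)]. ⇒ new: small(y).
Closure: {bird(k), blue(m), has_feathers(k), hot(m), locked(k), mammal(m), open(k), penguin(y), ready(m), small(y), stale(y), wooden(y)} — 12 facts.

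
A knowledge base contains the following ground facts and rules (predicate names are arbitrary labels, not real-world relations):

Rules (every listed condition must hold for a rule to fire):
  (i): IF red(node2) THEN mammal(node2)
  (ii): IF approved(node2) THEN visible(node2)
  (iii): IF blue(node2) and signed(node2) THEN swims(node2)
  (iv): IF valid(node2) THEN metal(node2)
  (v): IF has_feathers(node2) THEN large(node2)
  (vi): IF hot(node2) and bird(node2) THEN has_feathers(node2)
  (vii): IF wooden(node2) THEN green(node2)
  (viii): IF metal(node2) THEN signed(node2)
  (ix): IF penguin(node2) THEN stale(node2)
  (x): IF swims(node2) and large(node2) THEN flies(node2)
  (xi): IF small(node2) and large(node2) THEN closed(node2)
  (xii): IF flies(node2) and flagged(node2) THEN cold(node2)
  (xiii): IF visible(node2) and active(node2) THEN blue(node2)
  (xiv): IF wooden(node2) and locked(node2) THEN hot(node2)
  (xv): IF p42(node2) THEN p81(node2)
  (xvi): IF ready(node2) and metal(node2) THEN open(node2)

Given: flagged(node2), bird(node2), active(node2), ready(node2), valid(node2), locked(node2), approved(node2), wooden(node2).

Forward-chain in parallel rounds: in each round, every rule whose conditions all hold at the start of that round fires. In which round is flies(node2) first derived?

4

Round 1 — (ii), (iv), (vii), (xiv), derive visible(node2), metal(node2), green(node2), hot(node2).
Round 2 — (vi), (viii), (xiii), (xvi), derive has_feathers(node2), signed(node2), blue(node2), open(node2).
Round 3 — (iii), (v), derive swims(node2), large(node2).
Round 4 — (x), derive flies(node2).
flies(node2) first appears in round 4.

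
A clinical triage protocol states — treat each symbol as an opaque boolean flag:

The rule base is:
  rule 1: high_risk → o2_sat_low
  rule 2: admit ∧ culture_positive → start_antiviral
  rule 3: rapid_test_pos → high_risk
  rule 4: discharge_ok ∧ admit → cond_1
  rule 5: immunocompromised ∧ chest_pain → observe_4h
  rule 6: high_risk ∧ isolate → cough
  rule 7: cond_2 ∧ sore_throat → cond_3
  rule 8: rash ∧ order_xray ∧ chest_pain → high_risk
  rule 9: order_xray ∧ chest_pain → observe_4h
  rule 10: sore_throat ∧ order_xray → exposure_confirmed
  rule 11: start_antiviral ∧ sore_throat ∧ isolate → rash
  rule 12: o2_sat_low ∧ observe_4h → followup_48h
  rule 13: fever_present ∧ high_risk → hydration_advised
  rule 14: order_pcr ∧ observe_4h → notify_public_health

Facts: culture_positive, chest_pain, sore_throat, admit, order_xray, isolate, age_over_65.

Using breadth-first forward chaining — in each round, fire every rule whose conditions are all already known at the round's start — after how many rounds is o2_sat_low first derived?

[1] rule 2 [admit ∧ culture_positive → start_antiviral]; rule 9 [order_xray ∧ chest_pain → observe_4h]; rule 10 [sore_throat ∧ order_xray → exposure_confirmed]. ⇒ new: start_antiviral, observe_4h, exposure_confirmed.
[2] rule 11 [start_antiviral ∧ sore_throat ∧ isolate → rash]. ⇒ new: rash.
[3] rule 8 [rash ∧ order_xray ∧ chest_pain → high_risk]. ⇒ new: high_risk.
[4] rule 1 [high_risk → o2_sat_low]; rule 6 [high_risk ∧ isolate → cough]. ⇒ new: o2_sat_low, cough.
o2_sat_low first appears in round 4.

4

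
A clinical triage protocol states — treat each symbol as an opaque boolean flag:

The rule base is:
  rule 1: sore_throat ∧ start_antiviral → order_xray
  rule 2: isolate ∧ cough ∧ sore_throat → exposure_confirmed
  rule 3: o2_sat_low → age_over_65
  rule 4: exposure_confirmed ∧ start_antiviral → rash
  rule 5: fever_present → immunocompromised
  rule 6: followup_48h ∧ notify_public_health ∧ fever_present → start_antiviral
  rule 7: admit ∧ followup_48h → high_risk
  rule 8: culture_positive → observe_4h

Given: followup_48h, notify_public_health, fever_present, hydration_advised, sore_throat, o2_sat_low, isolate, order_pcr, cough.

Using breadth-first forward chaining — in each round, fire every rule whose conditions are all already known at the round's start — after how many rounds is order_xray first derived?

2

Round 1: rule 2 [isolate ∧ cough ∧ sore_throat → exposure_confirmed]; rule 3 [o2_sat_low → age_over_65]; rule 5 [fever_present → immunocompromised]; rule 6 [followup_48h ∧ notify_public_health ∧ fever_present → start_antiviral]. New: exposure_confirmed, age_over_65, immunocompromised, start_antiviral.
Round 2: rule 1 [sore_throat ∧ start_antiviral → order_xray]; rule 4 [exposure_confirmed ∧ start_antiviral → rash]. New: order_xray, rash.
order_xray first appears in round 2.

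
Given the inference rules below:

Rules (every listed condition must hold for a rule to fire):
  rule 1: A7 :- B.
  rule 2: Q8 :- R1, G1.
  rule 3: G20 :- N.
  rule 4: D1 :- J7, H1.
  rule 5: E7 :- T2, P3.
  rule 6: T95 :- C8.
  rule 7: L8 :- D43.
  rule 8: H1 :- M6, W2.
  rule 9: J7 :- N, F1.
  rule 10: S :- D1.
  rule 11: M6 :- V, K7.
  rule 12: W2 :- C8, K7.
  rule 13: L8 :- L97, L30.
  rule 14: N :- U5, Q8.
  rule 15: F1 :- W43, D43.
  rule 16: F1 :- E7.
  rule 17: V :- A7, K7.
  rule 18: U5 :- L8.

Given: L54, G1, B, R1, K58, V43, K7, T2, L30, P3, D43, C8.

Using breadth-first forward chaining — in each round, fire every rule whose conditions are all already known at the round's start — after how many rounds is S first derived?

6

[1] rule 1 [A7 :- B.]; rule 2 [Q8 :- R1, G1.]; rule 5 [E7 :- T2, P3.]; rule 6 [T95 :- C8.]; rule 7 [L8 :- D43.]; rule 12 [W2 :- C8, K7.]. ⇒ new: A7, Q8, E7, T95, L8, W2.
[2] rule 16 [F1 :- E7.]; rule 17 [V :- A7, K7.]; rule 18 [U5 :- L8.]. ⇒ new: F1, V, U5.
[3] rule 11 [M6 :- V, K7.]; rule 14 [N :- U5, Q8.]. ⇒ new: M6, N.
[4] rule 3 [G20 :- N.]; rule 8 [H1 :- M6, W2.]; rule 9 [J7 :- N, F1.]. ⇒ new: G20, H1, J7.
[5] rule 4 [D1 :- J7, H1.]. ⇒ new: D1.
[6] rule 10 [S :- D1.]. ⇒ new: S.
S first appears in round 6.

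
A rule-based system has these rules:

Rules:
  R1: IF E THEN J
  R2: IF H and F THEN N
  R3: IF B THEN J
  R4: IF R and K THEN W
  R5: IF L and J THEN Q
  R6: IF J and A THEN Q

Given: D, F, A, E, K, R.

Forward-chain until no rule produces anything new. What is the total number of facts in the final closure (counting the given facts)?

9

Round 1: R1 [IF E THEN J]; R4 [IF R and K THEN W]. New: J, W.
Round 2: R6 [IF J and A THEN Q]. New: Q.
Closure: {A, D, E, F, J, K, Q, R, W} — 9 facts.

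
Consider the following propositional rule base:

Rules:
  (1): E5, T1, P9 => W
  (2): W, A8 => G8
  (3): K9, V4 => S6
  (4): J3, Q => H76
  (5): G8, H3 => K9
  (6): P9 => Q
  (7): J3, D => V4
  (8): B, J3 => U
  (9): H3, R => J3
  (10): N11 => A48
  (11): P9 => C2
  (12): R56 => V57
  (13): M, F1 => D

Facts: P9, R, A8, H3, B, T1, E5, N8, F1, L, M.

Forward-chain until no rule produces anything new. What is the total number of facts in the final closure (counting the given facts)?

Round 1: (1) [E5, T1, P9 => W]; (6) [P9 => Q]; (9) [H3, R => J3]; (11) [P9 => C2]; (13) [M, F1 => D]. New: W, Q, J3, C2, D.
Round 2: (2) [W, A8 => G8]; (4) [J3, Q => H76]; (7) [J3, D => V4]; (8) [B, J3 => U]. New: G8, H76, V4, U.
Round 3: (5) [G8, H3 => K9]. New: K9.
Round 4: (3) [K9, V4 => S6]. New: S6.
Closure: {A8, B, C2, D, E5, F1, G8, H3, H76, J3, K9, L, M, N8, P9, Q, R, S6, T1, U, V4, W} — 22 facts.

22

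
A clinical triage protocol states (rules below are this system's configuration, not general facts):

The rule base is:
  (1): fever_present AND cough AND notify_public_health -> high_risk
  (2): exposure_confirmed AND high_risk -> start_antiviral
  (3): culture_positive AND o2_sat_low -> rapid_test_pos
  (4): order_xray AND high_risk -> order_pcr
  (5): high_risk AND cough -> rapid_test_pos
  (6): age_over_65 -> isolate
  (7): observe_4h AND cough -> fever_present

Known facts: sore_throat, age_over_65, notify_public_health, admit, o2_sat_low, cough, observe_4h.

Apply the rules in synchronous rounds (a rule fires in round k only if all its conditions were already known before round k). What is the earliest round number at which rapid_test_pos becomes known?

3

[1] (6) [age_over_65 -> isolate]; (7) [observe_4h AND cough -> fever_present]. ⇒ new: isolate, fever_present.
[2] (1) [fever_present AND cough AND notify_public_health -> high_risk]. ⇒ new: high_risk.
[3] (5) [high_risk AND cough -> rapid_test_pos]. ⇒ new: rapid_test_pos.
rapid_test_pos first appears in round 3.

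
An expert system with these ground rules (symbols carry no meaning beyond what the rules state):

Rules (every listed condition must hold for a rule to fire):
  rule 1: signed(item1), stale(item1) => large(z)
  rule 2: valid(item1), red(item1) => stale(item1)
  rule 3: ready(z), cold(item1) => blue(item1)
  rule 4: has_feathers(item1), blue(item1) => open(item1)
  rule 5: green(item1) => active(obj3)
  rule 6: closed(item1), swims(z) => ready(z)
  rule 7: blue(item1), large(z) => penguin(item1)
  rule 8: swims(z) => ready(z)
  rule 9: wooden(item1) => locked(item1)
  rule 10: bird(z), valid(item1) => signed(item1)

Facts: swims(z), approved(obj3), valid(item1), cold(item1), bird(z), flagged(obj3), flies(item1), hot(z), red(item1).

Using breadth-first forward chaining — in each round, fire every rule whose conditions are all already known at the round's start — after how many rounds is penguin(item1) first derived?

Round 1 — rule 2, rule 8, rule 10, derive stale(item1), ready(z), signed(item1).
Round 2 — rule 1, rule 3, derive large(z), blue(item1).
Round 3 — rule 7, derive penguin(item1).
penguin(item1) first appears in round 3.

3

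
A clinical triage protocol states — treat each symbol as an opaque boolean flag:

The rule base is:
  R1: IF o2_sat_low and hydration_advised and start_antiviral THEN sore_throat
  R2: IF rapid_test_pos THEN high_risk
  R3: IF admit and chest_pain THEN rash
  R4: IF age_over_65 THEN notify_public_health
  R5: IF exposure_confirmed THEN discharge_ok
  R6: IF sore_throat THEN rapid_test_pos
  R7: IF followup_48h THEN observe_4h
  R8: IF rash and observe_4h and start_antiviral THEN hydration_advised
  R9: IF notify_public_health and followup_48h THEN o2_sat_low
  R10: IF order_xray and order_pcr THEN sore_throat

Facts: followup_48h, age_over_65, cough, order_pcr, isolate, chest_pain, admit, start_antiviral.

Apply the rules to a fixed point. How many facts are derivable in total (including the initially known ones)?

16

[1] R3 [IF admit and chest_pain THEN rash]; R4 [IF age_over_65 THEN notify_public_health]; R7 [IF followup_48h THEN observe_4h]. ⇒ new: rash, notify_public_health, observe_4h.
[2] R8 [IF rash and observe_4h and start_antiviral THEN hydration_advised]; R9 [IF notify_public_health and followup_48h THEN o2_sat_low]. ⇒ new: hydration_advised, o2_sat_low.
[3] R1 [IF o2_sat_low and hydration_advised and start_antiviral THEN sore_throat]. ⇒ new: sore_throat.
[4] R6 [IF sore_throat THEN rapid_test_pos]. ⇒ new: rapid_test_pos.
[5] R2 [IF rapid_test_pos THEN high_risk]. ⇒ new: high_risk.
Closure: {admit, age_over_65, chest_pain, cough, followup_48h, high_risk, hydration_advised, isolate, notify_public_health, o2_sat_low, observe_4h, order_pcr, rapid_test_pos, rash, sore_throat, start_antiviral} — 16 facts.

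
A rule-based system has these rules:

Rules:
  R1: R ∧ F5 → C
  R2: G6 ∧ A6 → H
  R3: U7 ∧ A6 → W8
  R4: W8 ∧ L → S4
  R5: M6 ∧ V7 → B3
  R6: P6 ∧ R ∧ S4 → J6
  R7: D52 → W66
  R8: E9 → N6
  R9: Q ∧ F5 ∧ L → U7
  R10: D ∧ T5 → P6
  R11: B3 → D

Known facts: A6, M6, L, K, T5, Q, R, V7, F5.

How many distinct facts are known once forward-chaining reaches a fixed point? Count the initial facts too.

Round 1 fires R1, R5, R9, giving C, B3, U7.
Round 2 fires R3, R11, giving W8, D.
Round 3 fires R4, R10, giving S4, P6.
Round 4 fires R6, giving J6.
Closure: {A6, B3, C, D, F5, J6, K, L, M6, P6, Q, R, S4, T5, U7, V7, W8} — 17 facts.

17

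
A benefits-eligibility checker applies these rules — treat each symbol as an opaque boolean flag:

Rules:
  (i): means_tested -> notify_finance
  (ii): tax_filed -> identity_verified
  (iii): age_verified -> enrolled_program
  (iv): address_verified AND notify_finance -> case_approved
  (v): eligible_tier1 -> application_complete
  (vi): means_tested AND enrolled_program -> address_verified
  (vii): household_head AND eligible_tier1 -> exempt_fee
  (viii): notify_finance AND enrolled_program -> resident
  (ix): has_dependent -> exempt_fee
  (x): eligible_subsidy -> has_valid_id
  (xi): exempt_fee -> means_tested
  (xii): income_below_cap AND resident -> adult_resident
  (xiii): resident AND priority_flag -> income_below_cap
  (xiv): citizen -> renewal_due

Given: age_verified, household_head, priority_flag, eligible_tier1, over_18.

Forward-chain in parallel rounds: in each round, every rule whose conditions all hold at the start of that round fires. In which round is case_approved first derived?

4

Round 1 fires (iii), (v), (vii), giving enrolled_program, application_complete, exempt_fee.
Round 2 fires (xi), giving means_tested.
Round 3 fires (i), (vi), giving notify_finance, address_verified.
Round 4 fires (iv), (viii), giving case_approved, resident.
case_approved first appears in round 4.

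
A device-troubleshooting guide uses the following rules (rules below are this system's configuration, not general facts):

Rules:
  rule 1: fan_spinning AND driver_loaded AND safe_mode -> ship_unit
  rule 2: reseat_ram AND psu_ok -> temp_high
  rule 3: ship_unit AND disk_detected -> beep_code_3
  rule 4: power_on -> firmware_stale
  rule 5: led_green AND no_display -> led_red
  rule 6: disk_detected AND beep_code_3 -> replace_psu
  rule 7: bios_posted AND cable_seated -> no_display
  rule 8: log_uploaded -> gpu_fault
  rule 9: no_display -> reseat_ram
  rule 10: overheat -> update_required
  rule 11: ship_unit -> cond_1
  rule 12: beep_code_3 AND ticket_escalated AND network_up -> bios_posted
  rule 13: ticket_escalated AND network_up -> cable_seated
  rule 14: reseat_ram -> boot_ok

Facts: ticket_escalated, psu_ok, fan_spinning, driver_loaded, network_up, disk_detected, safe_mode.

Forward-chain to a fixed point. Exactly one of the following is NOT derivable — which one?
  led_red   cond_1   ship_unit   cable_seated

Round 1: rule 1 [fan_spinning AND driver_loaded AND safe_mode -> ship_unit]; rule 13 [ticket_escalated AND network_up -> cable_seated]. Adds ship_unit, cable_seated.
Round 2: rule 3 [ship_unit AND disk_detected -> beep_code_3]; rule 11 [ship_unit -> cond_1]. Adds beep_code_3, cond_1.
Round 3: rule 6 [disk_detected AND beep_code_3 -> replace_psu]; rule 12 [beep_code_3 AND ticket_escalated AND network_up -> bios_posted]. Adds replace_psu, bios_posted.
Round 4: rule 7 [bios_posted AND cable_seated -> no_display]. Adds no_display.
Round 5: rule 9 [no_display -> reseat_ram]. Adds reseat_ram.
Round 6: rule 2 [reseat_ram AND psu_ok -> temp_high]; rule 14 [reseat_ram -> boot_ok]. Adds temp_high, boot_ok.
Derived: cond_1 (round 2), cable_seated (round 1), ship_unit (round 1). led_red never appears in any round.

led_red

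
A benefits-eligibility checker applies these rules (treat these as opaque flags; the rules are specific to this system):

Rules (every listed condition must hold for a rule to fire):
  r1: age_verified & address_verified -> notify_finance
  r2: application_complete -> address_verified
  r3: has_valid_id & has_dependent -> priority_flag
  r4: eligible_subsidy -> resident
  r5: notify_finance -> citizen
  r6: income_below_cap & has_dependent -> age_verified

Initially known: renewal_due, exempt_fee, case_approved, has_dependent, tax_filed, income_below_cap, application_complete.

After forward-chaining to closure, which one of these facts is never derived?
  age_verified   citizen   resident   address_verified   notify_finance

resident

[1] r2 [application_complete -> address_verified]; r6 [income_below_cap & has_dependent -> age_verified]. ⇒ new: address_verified, age_verified.
[2] r1 [age_verified & address_verified -> notify_finance]. ⇒ new: notify_finance.
[3] r5 [notify_finance -> citizen]. ⇒ new: citizen.
Derived: address_verified (round 1), citizen (round 3), age_verified (round 1), notify_finance (round 2). resident never appears in any round.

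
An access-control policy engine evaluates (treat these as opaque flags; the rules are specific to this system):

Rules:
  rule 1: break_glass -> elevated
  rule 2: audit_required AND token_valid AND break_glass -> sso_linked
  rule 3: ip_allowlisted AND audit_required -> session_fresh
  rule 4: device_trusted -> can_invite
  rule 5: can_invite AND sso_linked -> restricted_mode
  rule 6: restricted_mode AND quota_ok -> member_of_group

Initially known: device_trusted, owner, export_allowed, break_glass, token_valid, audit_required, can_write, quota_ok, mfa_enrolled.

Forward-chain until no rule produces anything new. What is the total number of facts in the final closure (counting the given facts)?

Round 1: rule 1 [break_glass -> elevated]; rule 2 [audit_required AND token_valid AND break_glass -> sso_linked]; rule 4 [device_trusted -> can_invite]. Adds elevated, sso_linked, can_invite.
Round 2: rule 5 [can_invite AND sso_linked -> restricted_mode]. Adds restricted_mode.
Round 3: rule 6 [restricted_mode AND quota_ok -> member_of_group]. Adds member_of_group.
Closure: {audit_required, break_glass, can_invite, can_write, device_trusted, elevated, export_allowed, member_of_group, mfa_enrolled, owner, quota_ok, restricted_mode, sso_linked, token_valid} — 14 facts.

14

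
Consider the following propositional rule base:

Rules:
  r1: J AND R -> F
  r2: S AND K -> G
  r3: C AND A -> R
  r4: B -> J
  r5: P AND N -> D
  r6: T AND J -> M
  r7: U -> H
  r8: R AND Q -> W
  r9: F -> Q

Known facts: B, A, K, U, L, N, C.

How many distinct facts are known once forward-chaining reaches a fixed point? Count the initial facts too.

13

Round 1 fires r3, r4, r7, giving R, J, H.
Round 2 fires r1, giving F.
Round 3 fires r9, giving Q.
Round 4 fires r8, giving W.
Closure: {A, B, C, F, H, J, K, L, N, Q, R, U, W} — 13 facts.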